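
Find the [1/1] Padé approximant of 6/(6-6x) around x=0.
1/(1 - x)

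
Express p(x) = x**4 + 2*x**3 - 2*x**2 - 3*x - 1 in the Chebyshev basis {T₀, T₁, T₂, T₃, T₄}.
(-13/8)T₀ + (-3/2)T₁ + (-1/2)T₂ + (1/2)T₃ + (1/8)T₄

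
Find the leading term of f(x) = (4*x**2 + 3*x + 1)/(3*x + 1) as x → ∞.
4*x/3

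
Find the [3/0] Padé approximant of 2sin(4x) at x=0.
-64*x**3/3 + 8*x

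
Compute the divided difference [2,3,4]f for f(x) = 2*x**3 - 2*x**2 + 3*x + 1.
16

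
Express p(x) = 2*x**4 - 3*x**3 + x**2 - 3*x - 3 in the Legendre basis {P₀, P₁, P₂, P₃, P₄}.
(-34/15)P₀ + (-24/5)P₁ + (38/21)P₂ + (-6/5)P₃ + (16/35)P₄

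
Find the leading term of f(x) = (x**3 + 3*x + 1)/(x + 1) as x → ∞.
x**2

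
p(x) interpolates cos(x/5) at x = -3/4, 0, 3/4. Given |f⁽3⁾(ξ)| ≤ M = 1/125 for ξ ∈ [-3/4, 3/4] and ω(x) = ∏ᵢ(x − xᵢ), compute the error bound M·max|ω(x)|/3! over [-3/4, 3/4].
sqrt(3)/8000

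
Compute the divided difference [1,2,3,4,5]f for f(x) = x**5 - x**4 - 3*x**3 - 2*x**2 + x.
14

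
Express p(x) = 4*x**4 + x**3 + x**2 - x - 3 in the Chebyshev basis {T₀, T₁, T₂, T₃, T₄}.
-T₀ + (-1/4)T₁ + (5/2)T₂ + (1/4)T₃ + (1/2)T₄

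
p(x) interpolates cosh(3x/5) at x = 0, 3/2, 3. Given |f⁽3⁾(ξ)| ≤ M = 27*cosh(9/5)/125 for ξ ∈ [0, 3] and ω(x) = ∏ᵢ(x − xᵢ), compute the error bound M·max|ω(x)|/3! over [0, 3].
27*sqrt(3)*cosh(9/5)/1000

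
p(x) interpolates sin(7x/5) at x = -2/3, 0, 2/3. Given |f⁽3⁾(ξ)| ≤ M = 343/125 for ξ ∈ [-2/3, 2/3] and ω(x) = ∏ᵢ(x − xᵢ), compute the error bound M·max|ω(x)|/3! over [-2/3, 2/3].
2744*sqrt(3)/91125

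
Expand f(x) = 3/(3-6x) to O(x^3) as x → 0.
1 + 2*x + 4*x**2 + O(x**3)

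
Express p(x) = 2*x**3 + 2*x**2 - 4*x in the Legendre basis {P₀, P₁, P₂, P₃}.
(2/3)P₀ + (-14/5)P₁ + (4/3)P₂ + (4/5)P₃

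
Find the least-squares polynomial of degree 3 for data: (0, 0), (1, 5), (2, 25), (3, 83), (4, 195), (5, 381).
19/126 + (1679/756)x + (-137/126)x² + (343/108)x³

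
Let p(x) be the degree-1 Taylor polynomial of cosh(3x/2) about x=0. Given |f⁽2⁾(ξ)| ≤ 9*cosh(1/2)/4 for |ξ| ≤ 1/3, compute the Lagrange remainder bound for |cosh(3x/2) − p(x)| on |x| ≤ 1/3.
cosh(1/2)/8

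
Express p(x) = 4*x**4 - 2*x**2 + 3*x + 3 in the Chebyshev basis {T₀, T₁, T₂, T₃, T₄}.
(7/2)T₀ + (3)T₁ + T₂ + (1/2)T₄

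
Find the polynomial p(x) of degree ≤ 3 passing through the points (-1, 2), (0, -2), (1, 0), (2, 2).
-x**3 + 3*x**2 - 2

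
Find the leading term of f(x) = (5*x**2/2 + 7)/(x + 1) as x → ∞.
5*x/2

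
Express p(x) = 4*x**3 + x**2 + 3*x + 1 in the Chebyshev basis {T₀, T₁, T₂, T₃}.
(3/2)T₀ + (6)T₁ + (1/2)T₂ + T₃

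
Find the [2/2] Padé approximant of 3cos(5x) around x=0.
(3 - 125*x**2/4)/(25*x**2/12 + 1)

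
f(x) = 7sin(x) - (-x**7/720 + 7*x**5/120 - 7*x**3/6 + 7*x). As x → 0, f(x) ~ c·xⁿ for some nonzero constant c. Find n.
9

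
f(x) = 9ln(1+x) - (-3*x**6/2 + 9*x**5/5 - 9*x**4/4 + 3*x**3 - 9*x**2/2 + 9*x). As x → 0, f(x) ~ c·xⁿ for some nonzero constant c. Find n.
7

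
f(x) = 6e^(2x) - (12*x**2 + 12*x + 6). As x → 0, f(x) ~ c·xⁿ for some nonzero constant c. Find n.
3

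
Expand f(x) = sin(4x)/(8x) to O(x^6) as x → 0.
1/2 - 4*x**2/3 + 16*x**4/15 + O(x**6)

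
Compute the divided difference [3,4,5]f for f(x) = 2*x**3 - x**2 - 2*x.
23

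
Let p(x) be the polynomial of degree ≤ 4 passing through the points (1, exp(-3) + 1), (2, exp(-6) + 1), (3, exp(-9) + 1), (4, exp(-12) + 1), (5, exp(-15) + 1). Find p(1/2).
(-420*exp(9) - 180*exp(3) + 35 + 378*exp(6) + 315*exp(12) + 128*exp(15))*exp(-15)/128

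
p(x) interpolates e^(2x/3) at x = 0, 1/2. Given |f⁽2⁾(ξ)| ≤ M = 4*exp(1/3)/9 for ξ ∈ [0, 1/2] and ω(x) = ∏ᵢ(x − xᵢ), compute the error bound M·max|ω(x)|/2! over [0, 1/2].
exp(1/3)/72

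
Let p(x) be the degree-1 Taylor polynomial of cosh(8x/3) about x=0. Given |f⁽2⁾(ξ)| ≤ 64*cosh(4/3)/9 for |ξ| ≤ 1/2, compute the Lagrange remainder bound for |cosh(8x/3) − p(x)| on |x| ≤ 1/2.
8*cosh(4/3)/9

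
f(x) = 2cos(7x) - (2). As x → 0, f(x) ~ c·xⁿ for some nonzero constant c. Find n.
2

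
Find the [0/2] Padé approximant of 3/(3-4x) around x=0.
1/(1 - 4*x/3)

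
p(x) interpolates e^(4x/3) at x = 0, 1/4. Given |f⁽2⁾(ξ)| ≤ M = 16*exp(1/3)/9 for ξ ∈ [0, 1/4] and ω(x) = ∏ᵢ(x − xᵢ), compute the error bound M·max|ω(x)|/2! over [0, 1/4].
exp(1/3)/72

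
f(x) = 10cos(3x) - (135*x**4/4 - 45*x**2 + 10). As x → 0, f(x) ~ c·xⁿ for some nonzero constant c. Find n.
6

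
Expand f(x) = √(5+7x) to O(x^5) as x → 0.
sqrt(5) + 7*sqrt(5)*x/10 - 49*sqrt(5)*x**2/200 + 343*sqrt(5)*x**3/2000 - 2401*sqrt(5)*x**4/16000 + O(x**5)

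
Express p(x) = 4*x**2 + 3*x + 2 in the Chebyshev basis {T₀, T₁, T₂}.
(4)T₀ + (3)T₁ + (2)T₂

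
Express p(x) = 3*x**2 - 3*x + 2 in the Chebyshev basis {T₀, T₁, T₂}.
(7/2)T₀ + (-3)T₁ + (3/2)T₂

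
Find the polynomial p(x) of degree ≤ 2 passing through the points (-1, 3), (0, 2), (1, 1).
2 - x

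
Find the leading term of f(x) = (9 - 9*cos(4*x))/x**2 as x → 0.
72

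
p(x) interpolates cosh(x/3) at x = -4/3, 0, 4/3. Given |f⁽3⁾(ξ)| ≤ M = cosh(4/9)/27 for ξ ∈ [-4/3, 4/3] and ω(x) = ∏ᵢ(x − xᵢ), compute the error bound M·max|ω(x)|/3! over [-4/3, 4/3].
64*sqrt(3)*cosh(4/9)/19683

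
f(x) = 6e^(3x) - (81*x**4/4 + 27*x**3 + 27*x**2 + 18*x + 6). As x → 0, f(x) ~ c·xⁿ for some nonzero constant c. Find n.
5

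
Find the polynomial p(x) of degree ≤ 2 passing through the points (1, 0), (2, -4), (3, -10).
-x**2 - x + 2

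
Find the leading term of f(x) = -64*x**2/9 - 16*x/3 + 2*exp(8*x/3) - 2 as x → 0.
512*x**3/81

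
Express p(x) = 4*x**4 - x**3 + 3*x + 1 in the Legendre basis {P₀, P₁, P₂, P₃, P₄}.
(9/5)P₀ + (12/5)P₁ + (16/7)P₂ + (-2/5)P₃ + (32/35)P₄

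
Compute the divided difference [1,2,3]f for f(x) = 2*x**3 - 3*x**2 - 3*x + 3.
9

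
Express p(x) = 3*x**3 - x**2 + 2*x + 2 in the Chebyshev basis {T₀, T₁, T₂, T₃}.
(3/2)T₀ + (17/4)T₁ + (-1/2)T₂ + (3/4)T₃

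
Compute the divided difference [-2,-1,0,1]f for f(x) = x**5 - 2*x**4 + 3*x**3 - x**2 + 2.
12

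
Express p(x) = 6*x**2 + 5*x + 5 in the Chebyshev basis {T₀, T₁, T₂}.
(8)T₀ + (5)T₁ + (3)T₂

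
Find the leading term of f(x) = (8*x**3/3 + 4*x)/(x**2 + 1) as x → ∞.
8*x/3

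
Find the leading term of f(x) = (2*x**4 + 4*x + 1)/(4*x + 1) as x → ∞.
x**3/2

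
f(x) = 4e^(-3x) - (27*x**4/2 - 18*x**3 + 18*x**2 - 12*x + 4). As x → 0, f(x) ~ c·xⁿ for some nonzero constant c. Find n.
5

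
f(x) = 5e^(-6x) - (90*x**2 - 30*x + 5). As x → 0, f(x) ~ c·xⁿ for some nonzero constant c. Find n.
3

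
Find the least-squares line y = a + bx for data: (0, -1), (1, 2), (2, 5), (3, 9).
a = -6/5, b = 33/10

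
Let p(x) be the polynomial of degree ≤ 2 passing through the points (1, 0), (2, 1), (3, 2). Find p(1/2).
-1/2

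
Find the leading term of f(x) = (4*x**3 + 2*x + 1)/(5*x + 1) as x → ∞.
4*x**2/5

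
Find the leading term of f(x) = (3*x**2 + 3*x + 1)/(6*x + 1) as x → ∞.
x/2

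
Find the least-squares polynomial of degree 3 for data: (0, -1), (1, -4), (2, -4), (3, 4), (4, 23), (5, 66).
-26/21 + (-47/63)x + (-103/42)x² + (19/18)x³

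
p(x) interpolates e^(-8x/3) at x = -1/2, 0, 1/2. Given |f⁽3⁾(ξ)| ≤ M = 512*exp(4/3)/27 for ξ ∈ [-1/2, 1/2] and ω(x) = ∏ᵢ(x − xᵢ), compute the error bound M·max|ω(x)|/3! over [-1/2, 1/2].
64*sqrt(3)*exp(4/3)/729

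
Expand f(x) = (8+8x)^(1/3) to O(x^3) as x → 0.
2 + 2*x/3 - 2*x**2/9 + O(x**3)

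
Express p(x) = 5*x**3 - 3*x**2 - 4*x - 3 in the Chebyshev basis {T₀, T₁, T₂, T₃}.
(-9/2)T₀ + (-1/4)T₁ + (-3/2)T₂ + (5/4)T₃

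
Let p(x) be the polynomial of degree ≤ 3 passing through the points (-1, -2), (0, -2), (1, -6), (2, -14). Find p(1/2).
-7/2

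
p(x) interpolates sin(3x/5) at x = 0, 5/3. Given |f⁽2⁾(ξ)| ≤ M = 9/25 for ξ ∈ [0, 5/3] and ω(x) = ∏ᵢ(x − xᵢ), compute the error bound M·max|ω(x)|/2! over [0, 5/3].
1/8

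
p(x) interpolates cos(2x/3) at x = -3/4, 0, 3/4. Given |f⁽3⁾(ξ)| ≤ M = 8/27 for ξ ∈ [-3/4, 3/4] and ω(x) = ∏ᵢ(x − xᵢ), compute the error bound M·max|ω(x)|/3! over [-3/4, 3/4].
sqrt(3)/216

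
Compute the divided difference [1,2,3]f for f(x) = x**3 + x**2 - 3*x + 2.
7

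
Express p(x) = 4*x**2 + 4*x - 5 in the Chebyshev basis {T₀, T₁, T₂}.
(-3)T₀ + (4)T₁ + (2)T₂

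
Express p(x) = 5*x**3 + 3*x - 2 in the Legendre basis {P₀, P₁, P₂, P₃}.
(-2)P₀ + (6)P₁ + (2)P₃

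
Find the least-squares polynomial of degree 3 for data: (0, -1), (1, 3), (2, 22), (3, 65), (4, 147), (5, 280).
-8/7 + (13/6)x + (11/28)x² + (25/12)x³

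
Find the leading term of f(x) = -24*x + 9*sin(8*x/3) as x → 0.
-256*x**3/9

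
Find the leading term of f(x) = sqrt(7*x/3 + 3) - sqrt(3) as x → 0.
7*sqrt(3)*x/18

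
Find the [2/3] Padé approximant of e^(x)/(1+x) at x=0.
(13*x**2/140 + 18*x/35 + 1)/(8*x**3/105 - 57*x**2/140 + 18*x/35 + 1)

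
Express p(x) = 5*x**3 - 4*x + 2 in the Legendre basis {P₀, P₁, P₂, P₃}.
(2)P₀ - P₁ + (2)P₃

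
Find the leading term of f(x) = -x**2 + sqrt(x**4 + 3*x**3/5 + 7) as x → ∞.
3*x/10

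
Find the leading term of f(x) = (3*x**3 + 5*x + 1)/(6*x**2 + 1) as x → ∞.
x/2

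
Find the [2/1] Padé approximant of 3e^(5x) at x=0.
(25*x**2/2 + 10*x + 3)/(1 - 5*x/3)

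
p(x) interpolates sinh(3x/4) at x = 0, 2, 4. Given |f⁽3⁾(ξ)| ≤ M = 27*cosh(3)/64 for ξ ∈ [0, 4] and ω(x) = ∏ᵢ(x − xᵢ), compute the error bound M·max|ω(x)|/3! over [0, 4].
sqrt(3)*cosh(3)/8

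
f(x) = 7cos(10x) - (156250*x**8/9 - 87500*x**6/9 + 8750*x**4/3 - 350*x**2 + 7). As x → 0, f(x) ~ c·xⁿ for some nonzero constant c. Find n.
10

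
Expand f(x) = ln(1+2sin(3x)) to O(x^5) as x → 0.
6*x - 18*x**2 + 63*x**3 - 270*x**4 + O(x**5)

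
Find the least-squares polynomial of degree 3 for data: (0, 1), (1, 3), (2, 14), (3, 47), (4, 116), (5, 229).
145/126 + (347/756)x + (-64/63)x² + (217/108)x³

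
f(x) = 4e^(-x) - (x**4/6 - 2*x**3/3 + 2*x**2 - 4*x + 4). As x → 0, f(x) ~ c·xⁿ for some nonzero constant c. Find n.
5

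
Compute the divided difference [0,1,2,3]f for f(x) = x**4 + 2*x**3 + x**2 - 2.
8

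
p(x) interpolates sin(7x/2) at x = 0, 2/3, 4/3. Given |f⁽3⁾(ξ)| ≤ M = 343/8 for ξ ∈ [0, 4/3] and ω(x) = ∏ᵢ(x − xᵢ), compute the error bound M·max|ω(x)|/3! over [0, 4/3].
343*sqrt(3)/729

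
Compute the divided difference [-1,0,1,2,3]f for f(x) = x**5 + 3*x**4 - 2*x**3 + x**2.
8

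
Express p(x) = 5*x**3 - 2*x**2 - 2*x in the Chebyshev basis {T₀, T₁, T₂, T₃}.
-T₀ + (7/4)T₁ - T₂ + (5/4)T₃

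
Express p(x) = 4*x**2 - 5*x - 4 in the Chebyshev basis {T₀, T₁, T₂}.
(-2)T₀ + (-5)T₁ + (2)T₂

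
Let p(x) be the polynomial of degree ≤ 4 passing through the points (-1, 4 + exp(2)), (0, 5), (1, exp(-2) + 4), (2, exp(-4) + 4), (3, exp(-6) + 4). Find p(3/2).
(-5 + 60*exp(2) + 90*exp(4) + 3*(exp(2) + 164)*exp(6))*exp(-6)/128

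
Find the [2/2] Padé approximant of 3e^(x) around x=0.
(x**2/4 + 3*x/2 + 3)/(x**2/12 - x/2 + 1)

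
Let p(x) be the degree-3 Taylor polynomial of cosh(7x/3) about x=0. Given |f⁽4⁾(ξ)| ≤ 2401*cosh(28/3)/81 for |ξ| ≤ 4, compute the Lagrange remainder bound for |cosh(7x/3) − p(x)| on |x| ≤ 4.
76832*cosh(28/3)/243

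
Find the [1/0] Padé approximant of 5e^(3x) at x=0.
15*x + 5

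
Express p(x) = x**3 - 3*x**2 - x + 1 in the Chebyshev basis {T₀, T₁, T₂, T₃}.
(-1/2)T₀ + (-1/4)T₁ + (-3/2)T₂ + (1/4)T₃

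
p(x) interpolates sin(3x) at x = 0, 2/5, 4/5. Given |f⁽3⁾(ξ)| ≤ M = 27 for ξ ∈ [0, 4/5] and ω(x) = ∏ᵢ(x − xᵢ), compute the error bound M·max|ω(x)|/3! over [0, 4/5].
8*sqrt(3)/125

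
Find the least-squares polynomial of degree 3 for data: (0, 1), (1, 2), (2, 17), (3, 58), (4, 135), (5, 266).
52/63 + (-31/54)x + (4/63)x² + (115/54)x³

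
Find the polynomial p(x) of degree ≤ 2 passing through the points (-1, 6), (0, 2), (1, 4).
3*x**2 - x + 2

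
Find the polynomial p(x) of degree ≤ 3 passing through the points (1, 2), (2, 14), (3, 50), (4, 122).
2*x**3 - 2*x + 2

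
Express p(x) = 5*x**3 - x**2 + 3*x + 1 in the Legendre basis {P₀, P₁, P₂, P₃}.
(2/3)P₀ + (6)P₁ + (-2/3)P₂ + (2)P₃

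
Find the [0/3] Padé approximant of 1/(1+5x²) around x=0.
1/(5*x**2 + 1)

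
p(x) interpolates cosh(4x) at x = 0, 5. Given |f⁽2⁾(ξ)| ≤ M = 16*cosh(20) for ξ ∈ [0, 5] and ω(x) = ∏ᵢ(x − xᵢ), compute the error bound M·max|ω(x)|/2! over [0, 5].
50*cosh(20)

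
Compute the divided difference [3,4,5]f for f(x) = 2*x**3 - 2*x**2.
22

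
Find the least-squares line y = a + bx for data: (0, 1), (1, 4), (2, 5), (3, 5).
a = 9/5, b = 13/10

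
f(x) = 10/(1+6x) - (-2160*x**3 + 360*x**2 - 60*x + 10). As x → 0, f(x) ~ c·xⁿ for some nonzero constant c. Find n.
4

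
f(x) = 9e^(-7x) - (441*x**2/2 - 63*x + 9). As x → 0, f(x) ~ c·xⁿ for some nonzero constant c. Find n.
3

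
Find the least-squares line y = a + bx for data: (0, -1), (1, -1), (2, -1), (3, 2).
a = -8/5, b = 9/10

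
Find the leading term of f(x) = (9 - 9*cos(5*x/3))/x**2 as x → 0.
25/2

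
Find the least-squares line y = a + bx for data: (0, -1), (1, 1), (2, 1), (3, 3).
a = -4/5, b = 6/5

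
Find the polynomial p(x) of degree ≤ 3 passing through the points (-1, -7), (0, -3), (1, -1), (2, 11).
2*x**3 - x**2 + x - 3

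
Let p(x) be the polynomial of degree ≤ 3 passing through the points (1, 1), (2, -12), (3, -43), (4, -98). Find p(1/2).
21/8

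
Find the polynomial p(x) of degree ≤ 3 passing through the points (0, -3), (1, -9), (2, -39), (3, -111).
-3*x**3 - 3*x**2 - 3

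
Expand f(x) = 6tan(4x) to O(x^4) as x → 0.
24*x + 128*x**3 + O(x**4)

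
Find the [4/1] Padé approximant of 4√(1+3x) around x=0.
(243*x**4/160 - 27*x**3/10 + 81*x**2/10 + 72*x/5 + 4)/(21*x/10 + 1)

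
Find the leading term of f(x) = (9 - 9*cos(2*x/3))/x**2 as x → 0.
2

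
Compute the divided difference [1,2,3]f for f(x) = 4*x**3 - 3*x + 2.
24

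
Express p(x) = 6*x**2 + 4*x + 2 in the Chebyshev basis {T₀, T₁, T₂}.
(5)T₀ + (4)T₁ + (3)T₂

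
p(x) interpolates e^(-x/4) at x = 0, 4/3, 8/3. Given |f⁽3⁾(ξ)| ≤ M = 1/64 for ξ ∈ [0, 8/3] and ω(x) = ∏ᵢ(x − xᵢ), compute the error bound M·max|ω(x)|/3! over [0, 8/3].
sqrt(3)/729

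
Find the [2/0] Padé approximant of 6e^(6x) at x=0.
108*x**2 + 36*x + 6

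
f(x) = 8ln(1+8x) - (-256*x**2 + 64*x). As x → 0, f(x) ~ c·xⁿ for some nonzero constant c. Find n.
3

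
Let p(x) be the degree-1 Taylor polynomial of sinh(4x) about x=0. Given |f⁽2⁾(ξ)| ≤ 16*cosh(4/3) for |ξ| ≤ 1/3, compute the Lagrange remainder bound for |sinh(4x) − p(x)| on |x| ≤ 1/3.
8*cosh(4/3)/9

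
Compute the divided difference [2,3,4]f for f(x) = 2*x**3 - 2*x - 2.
18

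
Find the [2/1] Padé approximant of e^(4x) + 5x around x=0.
(-4*x**2 + 23*x/3 + 1)/(1 - 4*x/3)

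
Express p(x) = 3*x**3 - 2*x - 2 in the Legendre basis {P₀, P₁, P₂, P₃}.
(-2)P₀ + (-1/5)P₁ + (6/5)P₃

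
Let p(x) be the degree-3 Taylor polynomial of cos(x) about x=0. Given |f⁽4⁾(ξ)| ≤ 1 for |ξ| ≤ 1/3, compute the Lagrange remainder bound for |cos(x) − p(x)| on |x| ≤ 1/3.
1/1944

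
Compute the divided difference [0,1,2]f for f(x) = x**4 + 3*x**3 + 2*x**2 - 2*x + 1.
18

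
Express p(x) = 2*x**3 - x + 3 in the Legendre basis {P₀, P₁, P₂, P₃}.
(3)P₀ + (1/5)P₁ + (4/5)P₃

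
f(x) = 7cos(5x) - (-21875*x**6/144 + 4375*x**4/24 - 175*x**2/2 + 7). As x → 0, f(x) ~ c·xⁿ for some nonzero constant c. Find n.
8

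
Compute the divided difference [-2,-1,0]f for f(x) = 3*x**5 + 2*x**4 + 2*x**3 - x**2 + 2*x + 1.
-38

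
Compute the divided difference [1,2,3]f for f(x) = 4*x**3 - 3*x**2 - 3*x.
21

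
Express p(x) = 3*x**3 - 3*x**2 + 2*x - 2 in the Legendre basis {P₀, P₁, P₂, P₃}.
(-3)P₀ + (19/5)P₁ + (-2)P₂ + (6/5)P₃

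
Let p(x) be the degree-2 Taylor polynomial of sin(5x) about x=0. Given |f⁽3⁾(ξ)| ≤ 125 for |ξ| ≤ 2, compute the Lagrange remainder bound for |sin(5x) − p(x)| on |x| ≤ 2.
500/3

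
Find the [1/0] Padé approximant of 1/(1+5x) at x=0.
1 - 5*x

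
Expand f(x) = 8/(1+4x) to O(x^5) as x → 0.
8 - 32*x + 128*x**2 - 512*x**3 + 2048*x**4 + O(x**5)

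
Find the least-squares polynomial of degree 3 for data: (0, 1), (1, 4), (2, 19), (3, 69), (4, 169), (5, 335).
9/7 + (5/42)x + (-5/4)x² + (35/12)x³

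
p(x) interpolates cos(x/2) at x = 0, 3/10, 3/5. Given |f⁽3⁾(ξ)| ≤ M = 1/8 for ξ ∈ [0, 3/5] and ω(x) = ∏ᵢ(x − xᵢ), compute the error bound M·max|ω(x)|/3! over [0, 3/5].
sqrt(3)/8000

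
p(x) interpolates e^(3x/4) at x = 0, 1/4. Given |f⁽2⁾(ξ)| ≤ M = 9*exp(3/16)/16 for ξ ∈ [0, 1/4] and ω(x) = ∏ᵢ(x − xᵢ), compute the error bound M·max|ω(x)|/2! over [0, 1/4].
9*exp(3/16)/2048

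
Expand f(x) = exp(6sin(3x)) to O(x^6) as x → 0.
1 + 18*x + 162*x**2 + 945*x**3 + 3888*x**4 + 227691*x**5/20 + O(x**6)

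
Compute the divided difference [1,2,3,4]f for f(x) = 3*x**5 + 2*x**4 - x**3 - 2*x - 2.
214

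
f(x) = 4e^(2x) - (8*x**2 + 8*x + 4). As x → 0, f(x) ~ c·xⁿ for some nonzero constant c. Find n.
3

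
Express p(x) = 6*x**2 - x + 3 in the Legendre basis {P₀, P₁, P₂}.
(5)P₀ - P₁ + (4)P₂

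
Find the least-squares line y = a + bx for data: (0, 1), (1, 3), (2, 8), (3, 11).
a = 1/2, b = 7/2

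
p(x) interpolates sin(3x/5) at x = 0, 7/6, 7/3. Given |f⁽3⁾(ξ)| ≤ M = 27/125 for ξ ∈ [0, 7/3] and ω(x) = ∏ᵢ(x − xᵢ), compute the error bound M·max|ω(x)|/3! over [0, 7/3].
343*sqrt(3)/27000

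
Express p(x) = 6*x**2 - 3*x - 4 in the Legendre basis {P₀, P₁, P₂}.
(-2)P₀ + (-3)P₁ + (4)P₂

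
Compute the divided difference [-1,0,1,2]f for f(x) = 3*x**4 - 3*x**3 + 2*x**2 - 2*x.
3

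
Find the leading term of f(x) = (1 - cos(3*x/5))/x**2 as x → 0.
9/50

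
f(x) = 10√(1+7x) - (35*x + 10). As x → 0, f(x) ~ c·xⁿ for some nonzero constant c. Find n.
2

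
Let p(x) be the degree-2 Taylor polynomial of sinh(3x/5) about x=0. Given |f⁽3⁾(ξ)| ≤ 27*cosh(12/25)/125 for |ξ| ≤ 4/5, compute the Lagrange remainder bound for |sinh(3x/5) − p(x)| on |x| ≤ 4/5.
288*cosh(12/25)/15625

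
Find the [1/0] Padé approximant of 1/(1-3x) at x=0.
3*x + 1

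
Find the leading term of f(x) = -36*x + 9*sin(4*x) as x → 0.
-96*x**3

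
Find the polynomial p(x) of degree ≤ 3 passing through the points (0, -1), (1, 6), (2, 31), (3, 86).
2*x**3 + 3*x**2 + 2*x - 1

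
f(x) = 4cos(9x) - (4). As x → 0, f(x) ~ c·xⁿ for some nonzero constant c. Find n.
2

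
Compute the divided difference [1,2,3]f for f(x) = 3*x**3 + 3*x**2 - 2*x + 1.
21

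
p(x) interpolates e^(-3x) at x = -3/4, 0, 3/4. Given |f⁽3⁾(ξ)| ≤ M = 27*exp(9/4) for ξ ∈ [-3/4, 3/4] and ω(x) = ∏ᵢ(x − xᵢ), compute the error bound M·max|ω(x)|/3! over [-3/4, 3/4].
27*sqrt(3)*exp(9/4)/64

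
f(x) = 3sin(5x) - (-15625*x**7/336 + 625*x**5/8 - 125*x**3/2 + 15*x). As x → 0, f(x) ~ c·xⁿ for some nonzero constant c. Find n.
9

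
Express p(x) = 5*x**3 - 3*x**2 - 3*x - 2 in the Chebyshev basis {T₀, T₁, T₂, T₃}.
(-7/2)T₀ + (3/4)T₁ + (-3/2)T₂ + (5/4)T₃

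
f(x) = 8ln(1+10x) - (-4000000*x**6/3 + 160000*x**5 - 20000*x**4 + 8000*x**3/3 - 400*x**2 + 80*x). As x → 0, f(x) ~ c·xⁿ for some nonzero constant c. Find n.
7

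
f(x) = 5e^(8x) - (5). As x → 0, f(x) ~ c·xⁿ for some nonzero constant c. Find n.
1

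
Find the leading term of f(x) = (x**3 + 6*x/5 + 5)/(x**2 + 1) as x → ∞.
x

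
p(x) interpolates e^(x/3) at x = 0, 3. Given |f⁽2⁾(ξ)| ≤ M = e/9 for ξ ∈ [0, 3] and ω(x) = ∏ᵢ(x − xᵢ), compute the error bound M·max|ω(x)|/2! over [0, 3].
e/8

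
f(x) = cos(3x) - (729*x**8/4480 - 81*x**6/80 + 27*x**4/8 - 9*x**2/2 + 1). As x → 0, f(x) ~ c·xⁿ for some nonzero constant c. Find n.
10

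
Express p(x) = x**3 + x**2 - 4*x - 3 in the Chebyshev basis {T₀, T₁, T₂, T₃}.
(-5/2)T₀ + (-13/4)T₁ + (1/2)T₂ + (1/4)T₃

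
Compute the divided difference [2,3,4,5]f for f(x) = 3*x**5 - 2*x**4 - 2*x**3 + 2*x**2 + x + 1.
345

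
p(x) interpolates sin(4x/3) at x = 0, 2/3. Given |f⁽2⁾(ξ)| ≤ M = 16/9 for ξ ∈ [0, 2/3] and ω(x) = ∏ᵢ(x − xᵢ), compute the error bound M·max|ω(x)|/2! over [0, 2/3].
8/81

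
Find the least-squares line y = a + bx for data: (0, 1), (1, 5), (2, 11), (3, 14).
a = 1, b = 9/2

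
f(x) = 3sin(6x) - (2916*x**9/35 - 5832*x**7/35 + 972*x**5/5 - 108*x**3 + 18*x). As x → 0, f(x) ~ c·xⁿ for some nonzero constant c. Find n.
11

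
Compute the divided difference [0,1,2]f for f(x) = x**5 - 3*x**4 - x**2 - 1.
-7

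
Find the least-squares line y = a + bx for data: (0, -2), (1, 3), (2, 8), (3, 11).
a = -8/5, b = 22/5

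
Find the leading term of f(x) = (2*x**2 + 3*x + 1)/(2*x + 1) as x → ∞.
x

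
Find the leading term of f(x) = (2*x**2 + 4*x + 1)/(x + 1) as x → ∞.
2*x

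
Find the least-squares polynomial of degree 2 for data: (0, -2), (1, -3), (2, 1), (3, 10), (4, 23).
-73/35 + (-219/70)x + (33/14)x²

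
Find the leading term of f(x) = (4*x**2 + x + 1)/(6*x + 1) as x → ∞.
2*x/3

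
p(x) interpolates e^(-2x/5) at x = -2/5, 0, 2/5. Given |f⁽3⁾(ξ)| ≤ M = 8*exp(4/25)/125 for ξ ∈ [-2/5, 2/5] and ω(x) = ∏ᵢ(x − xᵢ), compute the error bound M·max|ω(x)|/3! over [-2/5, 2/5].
64*sqrt(3)*exp(4/25)/421875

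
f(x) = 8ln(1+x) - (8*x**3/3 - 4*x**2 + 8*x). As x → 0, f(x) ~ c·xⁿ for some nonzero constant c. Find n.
4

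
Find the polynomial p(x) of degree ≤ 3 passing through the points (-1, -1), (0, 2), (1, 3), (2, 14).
2*x**3 - x**2 + 2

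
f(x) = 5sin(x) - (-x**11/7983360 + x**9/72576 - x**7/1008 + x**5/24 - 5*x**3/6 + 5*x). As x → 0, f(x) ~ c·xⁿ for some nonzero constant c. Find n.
13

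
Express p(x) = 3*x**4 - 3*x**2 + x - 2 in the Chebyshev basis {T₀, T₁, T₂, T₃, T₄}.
(-19/8)T₀ + T₁ + (3/8)T₄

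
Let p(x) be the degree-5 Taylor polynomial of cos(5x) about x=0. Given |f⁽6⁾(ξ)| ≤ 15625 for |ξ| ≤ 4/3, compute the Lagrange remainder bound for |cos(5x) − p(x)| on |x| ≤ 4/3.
800000/6561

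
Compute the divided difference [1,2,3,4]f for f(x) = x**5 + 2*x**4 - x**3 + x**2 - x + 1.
84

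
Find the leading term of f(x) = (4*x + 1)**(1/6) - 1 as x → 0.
2*x/3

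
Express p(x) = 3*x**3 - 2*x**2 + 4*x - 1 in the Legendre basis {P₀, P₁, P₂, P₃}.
(-5/3)P₀ + (29/5)P₁ + (-4/3)P₂ + (6/5)P₃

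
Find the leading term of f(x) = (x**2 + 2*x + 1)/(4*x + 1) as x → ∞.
x/4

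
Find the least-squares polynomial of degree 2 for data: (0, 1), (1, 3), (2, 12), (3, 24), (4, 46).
8/7 + (-83/70)x + (43/14)x²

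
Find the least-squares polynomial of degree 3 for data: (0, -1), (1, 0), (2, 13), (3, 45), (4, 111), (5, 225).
-9/7 + (79/42)x + (-7/4)x² + (25/12)x³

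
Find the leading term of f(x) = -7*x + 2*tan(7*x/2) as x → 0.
343*x**3/12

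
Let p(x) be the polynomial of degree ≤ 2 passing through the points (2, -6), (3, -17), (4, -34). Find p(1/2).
-3/4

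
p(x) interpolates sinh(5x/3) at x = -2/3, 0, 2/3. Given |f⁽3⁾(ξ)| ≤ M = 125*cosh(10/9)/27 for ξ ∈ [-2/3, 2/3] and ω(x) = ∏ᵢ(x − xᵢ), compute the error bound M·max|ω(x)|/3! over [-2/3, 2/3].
1000*sqrt(3)*cosh(10/9)/19683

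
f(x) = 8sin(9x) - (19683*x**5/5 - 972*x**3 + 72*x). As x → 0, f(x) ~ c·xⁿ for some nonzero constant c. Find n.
7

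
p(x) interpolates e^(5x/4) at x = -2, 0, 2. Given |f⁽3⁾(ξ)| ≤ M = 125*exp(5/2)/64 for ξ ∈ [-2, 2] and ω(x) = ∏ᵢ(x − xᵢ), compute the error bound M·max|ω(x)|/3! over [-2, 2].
125*sqrt(3)*exp(5/2)/216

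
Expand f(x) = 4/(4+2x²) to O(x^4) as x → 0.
1 - x**2/2 + O(x**4)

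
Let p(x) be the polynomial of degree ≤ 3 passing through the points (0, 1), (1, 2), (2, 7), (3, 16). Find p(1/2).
1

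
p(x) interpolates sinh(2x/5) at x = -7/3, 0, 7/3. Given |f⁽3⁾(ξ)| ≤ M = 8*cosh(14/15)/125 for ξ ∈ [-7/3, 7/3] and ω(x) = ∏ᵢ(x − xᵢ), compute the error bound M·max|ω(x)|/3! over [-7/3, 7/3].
2744*sqrt(3)*cosh(14/15)/91125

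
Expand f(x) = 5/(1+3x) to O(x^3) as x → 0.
5 - 15*x + 45*x**2 + O(x**3)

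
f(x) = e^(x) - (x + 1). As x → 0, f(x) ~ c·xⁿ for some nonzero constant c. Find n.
2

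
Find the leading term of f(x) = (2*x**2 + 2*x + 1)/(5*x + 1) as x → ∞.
2*x/5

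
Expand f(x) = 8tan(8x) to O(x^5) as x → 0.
64*x + 4096*x**3/3 + O(x**5)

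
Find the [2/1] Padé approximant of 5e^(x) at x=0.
(5*x**2/6 + 10*x/3 + 5)/(1 - x/3)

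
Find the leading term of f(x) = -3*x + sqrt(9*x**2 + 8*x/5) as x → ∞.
4/15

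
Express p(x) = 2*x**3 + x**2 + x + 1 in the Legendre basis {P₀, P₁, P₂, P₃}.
(4/3)P₀ + (11/5)P₁ + (2/3)P₂ + (4/5)P₃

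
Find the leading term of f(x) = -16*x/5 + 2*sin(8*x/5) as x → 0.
-512*x**3/375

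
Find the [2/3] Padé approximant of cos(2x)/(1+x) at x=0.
(1 - 5*x**2/3)/(x**3/3 + x**2/3 + x + 1)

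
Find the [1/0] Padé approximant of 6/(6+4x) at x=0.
1 - 2*x/3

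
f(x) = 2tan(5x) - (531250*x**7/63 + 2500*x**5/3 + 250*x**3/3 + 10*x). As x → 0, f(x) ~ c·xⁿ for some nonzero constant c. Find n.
9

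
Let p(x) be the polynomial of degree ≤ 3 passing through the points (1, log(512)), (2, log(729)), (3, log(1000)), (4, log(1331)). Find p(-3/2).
-1485*log(3)/8 - 315*log(11)/16 + 2079*log(2)/16 + 1155*log(10)/16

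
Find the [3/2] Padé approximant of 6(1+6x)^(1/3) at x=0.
(112*x**3/5 + 504*x**2/5 + 252*x/5 + 6)/(8*x**2 + 32*x/5 + 1)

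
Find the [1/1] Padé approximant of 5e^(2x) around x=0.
(5*x + 5)/(1 - x)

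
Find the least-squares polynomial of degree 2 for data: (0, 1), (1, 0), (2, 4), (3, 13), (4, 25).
29/35 + (-193/70)x + (31/14)x²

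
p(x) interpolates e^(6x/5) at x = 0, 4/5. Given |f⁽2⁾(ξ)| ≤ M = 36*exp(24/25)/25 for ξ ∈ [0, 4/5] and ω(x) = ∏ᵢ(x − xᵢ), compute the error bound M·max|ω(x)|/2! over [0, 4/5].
72*exp(24/25)/625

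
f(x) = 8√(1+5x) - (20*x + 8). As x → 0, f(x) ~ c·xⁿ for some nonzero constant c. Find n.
2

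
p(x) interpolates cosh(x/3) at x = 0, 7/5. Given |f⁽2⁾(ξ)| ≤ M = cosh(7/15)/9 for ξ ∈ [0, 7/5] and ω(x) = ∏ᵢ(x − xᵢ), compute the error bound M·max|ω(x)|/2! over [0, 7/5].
49*cosh(7/15)/1800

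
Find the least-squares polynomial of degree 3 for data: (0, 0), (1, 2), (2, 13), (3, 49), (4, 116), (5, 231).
1/21 + (47/126)x + (-59/84)x² + (71/36)x³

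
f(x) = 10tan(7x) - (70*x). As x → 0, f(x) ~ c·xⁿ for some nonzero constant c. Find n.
3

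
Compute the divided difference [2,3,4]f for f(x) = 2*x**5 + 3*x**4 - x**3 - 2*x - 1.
726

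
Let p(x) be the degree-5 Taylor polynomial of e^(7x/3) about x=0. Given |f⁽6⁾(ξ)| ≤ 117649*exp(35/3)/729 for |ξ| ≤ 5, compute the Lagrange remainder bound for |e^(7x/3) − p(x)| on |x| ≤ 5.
367653125*exp(35/3)/104976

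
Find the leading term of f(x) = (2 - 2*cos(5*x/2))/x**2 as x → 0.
25/4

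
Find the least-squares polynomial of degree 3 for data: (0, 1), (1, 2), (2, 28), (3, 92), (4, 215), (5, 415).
7/9 + (-620/189)x + (571/252)x² + (323/108)x³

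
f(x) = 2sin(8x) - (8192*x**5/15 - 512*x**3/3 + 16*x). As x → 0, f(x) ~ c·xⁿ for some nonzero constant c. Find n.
7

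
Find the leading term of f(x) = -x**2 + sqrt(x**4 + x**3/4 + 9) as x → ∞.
x/8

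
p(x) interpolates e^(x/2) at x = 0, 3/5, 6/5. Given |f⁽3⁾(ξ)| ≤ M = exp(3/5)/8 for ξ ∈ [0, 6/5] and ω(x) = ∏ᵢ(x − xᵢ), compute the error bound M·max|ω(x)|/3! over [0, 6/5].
sqrt(3)*exp(3/5)/1000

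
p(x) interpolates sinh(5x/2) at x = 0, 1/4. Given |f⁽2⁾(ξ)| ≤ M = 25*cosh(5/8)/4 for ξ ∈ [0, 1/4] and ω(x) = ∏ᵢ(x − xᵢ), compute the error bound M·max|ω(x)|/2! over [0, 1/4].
25*cosh(5/8)/512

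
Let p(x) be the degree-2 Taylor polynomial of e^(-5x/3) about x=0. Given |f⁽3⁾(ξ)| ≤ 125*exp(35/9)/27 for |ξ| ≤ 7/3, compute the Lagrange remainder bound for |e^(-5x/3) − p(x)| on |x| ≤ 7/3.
42875*exp(35/9)/4374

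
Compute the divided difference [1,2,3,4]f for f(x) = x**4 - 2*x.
10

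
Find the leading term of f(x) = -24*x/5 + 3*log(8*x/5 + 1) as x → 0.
-96*x**2/25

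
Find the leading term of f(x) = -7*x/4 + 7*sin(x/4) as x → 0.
-7*x**3/384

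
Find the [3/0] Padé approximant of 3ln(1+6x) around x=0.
18*x*(12*x**2 - 3*x + 1)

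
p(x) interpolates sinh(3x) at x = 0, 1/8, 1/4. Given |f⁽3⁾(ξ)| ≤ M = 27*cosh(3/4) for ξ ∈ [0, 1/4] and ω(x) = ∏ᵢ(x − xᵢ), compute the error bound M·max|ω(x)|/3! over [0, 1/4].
sqrt(3)*cosh(3/4)/512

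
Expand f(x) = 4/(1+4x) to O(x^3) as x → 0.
4 - 16*x + 64*x**2 + O(x**3)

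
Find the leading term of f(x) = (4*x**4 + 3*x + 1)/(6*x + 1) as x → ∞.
2*x**3/3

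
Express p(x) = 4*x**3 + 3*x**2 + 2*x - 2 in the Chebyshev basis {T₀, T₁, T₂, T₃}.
(-1/2)T₀ + (5)T₁ + (3/2)T₂ + T₃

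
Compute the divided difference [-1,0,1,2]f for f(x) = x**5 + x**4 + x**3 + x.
8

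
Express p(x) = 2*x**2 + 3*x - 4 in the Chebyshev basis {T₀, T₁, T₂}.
(-3)T₀ + (3)T₁ + T₂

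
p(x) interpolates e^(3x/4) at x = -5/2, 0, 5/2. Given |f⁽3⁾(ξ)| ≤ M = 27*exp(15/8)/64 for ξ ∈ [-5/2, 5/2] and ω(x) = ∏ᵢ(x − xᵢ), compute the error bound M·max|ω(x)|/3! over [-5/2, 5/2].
125*sqrt(3)*exp(15/8)/512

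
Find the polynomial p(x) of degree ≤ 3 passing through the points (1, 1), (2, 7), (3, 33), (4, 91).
2*x**3 - 2*x**2 - 2*x + 3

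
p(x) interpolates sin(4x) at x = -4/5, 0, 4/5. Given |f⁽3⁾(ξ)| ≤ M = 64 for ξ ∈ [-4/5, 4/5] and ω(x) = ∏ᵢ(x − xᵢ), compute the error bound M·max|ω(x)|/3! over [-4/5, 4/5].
4096*sqrt(3)/3375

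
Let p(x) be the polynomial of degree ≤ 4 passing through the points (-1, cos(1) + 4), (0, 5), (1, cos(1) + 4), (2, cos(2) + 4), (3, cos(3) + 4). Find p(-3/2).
35*cos(3)/128 - 45*cos(2)/32 + 23/32 + 693*cos(1)/128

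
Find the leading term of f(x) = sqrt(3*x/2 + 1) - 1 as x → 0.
3*x/4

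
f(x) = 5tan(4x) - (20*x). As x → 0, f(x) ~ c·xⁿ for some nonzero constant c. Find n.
3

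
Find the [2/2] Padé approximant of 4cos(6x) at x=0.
(4 - 60*x**2)/(3*x**2 + 1)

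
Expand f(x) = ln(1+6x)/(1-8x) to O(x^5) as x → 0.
6*x + 30*x**2 + 312*x**3 + 2172*x**4 + O(x**5)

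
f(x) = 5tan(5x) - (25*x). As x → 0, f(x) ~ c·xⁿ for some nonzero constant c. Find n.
3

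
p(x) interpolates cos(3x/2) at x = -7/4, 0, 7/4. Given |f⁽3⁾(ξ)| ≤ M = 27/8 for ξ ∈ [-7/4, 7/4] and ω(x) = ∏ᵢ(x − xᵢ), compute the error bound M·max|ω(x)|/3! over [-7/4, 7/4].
343*sqrt(3)/512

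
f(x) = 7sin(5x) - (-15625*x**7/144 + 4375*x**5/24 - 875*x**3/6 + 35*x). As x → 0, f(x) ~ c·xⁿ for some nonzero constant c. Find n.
9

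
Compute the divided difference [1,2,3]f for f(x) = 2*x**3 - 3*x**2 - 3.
9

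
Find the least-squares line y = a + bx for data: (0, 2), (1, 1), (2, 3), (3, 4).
a = 13/10, b = 4/5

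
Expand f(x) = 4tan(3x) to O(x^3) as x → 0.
12*x + O(x**3)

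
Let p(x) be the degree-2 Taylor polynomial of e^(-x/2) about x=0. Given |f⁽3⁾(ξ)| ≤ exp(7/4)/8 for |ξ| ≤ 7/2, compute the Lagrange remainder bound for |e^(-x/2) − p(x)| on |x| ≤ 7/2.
343*exp(7/4)/384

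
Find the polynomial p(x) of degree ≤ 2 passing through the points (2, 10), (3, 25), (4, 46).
3*x**2 - 2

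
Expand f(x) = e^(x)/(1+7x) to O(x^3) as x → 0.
1 - 6*x + 85*x**2/2 + O(x**3)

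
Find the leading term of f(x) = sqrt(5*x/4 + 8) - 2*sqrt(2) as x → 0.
5*sqrt(2)*x/32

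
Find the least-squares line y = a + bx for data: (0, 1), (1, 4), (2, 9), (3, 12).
a = 4/5, b = 19/5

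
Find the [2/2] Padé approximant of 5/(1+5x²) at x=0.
5/(5*x**2 + 1)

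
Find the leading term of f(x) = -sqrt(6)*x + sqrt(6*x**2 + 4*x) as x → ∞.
sqrt(6)/3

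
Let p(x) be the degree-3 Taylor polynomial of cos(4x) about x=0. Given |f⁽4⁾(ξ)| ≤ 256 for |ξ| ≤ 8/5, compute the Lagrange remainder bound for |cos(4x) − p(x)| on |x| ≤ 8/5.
131072/1875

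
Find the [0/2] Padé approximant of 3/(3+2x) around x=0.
1/(2*x/3 + 1)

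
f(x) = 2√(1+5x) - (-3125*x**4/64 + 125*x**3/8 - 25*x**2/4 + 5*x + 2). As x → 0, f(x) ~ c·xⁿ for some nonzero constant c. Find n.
5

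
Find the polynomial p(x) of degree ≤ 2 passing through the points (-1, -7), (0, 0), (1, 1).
-3*x**2 + 4*x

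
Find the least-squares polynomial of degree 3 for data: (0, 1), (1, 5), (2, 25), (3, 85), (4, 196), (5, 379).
151/126 + (-67/108)x + (47/63)x² + (313/108)x³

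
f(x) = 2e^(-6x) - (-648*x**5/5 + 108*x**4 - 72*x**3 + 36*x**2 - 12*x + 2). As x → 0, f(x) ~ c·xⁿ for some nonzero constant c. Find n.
6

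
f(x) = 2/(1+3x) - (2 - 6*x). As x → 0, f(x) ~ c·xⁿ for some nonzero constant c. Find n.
2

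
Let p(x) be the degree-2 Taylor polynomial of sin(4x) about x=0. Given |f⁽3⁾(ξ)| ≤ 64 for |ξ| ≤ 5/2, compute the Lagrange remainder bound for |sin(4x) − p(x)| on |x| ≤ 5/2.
500/3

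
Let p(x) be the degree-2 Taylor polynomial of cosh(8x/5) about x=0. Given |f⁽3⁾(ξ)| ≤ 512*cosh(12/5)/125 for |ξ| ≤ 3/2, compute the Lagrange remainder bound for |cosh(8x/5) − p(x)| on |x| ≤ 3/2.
288*cosh(12/5)/125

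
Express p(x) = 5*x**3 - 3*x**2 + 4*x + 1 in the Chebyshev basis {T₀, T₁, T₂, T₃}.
(-1/2)T₀ + (31/4)T₁ + (-3/2)T₂ + (5/4)T₃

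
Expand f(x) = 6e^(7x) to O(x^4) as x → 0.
6 + 42*x + 147*x**2 + 343*x**3 + O(x**4)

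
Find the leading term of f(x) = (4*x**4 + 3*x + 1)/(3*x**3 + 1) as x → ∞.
4*x/3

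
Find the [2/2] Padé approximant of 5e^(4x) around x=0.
(20*x**2/3 + 10*x + 5)/(4*x**2/3 - 2*x + 1)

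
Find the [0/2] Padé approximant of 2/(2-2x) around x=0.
1/(1 - x)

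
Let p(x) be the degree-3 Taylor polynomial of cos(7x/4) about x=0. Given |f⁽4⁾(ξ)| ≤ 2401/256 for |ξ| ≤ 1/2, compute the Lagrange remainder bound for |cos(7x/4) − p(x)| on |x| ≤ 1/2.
2401/98304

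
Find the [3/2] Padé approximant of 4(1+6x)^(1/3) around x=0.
(224*x**3/15 + 336*x**2/5 + 168*x/5 + 4)/(8*x**2 + 32*x/5 + 1)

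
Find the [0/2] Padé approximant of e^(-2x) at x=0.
1/(2*x**2 + 2*x + 1)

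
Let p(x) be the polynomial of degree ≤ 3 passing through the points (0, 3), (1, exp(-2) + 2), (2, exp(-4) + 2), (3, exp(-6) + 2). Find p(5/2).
(-5*exp(4) + 5 + 15*exp(2) + 33*exp(6))*exp(-6)/16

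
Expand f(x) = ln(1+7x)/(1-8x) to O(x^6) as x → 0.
7*x + 63*x**2/2 + 1099*x**3/3 + 27965*x**4/12 + 330071*x**5/15 + O(x**6)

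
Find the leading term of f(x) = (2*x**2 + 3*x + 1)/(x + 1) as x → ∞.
2*x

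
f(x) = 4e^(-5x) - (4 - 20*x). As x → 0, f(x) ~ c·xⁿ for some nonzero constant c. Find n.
2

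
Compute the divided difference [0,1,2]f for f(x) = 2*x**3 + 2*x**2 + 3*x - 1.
8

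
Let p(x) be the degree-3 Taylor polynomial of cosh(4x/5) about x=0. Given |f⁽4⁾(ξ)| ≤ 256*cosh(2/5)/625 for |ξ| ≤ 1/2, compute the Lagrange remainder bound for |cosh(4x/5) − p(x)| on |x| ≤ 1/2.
2*cosh(2/5)/1875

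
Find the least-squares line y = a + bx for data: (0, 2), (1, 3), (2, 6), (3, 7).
a = 9/5, b = 9/5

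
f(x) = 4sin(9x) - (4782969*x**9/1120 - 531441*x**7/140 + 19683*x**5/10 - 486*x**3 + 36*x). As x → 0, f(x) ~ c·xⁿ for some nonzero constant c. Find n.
11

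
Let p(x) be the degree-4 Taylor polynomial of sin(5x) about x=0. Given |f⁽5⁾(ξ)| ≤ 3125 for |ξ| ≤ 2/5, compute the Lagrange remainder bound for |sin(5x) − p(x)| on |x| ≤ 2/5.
4/15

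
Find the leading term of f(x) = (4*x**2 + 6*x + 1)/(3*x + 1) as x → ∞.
4*x/3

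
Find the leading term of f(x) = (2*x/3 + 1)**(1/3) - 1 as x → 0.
2*x/9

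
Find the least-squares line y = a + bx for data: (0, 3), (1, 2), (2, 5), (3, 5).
a = 12/5, b = 9/10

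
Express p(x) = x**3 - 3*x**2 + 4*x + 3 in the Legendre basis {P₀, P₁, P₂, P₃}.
(2)P₀ + (23/5)P₁ + (-2)P₂ + (2/5)P₃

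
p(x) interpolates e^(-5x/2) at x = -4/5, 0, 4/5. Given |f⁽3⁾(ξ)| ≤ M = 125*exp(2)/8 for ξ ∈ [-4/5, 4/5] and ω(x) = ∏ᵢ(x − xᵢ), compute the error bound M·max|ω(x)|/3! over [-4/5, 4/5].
8*sqrt(3)*exp(2)/27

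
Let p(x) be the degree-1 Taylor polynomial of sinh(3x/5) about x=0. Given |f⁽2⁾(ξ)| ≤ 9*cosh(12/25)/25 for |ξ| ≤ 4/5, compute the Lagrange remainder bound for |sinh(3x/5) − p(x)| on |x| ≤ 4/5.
72*cosh(12/25)/625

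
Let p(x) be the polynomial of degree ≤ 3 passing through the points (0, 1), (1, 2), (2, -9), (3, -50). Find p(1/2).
15/8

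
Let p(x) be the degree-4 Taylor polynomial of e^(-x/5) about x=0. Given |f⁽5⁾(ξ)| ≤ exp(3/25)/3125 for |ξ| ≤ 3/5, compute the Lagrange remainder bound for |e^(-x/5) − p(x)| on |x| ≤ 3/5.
81*exp(3/25)/390625000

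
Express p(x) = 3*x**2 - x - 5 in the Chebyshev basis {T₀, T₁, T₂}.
(-7/2)T₀ - T₁ + (3/2)T₂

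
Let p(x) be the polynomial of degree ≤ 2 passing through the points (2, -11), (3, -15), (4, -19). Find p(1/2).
-5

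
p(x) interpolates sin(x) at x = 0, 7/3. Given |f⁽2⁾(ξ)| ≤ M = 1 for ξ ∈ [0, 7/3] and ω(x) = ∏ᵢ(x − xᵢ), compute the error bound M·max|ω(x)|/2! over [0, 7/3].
49/72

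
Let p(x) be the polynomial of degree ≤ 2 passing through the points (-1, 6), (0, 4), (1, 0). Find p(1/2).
9/4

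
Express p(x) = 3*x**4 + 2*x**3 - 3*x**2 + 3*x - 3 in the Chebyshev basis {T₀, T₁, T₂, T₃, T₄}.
(-27/8)T₀ + (9/2)T₁ + (1/2)T₃ + (3/8)T₄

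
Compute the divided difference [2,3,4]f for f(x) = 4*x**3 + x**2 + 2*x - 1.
37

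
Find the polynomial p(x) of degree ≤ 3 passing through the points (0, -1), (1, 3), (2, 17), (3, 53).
2*x**3 - x**2 + 3*x - 1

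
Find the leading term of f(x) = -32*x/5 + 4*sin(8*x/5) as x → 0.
-1024*x**3/375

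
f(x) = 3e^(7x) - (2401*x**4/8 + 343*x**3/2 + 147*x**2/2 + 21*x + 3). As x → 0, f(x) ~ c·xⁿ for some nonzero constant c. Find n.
5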